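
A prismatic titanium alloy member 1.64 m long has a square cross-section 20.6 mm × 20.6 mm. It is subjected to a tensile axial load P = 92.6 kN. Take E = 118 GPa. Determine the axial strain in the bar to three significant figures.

0.00185

A = 424.4 mm².
σ = N/A = 218.2 MPa; ε = σ/E = 218.2/118000 = 1.849e-03.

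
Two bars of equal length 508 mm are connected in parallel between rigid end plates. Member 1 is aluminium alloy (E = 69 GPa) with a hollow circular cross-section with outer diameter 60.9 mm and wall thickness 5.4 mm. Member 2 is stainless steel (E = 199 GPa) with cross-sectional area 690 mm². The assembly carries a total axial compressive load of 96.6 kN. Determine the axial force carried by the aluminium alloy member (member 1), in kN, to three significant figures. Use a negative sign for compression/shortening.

-31.0 kN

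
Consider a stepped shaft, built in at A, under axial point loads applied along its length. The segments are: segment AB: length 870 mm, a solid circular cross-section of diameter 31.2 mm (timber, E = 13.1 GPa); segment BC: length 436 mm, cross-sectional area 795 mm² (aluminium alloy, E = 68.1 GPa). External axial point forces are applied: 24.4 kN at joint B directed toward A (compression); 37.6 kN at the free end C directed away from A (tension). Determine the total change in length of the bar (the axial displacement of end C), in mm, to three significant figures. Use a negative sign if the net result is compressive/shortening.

1.45 mm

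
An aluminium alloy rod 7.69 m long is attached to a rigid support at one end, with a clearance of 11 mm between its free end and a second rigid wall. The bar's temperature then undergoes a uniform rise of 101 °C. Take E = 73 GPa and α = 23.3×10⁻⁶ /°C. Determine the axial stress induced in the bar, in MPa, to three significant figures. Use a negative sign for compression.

-67.4 MPa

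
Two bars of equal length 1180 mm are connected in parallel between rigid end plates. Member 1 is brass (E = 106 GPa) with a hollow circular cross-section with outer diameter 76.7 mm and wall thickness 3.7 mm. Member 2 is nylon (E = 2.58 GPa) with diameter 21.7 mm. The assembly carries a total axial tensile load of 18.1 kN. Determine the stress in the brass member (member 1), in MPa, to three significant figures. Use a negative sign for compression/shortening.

A_1 = 848.5 mm².
A_2 = 369.8 mm².
Equal strain + equilibrium ⇒ each member carries load in proportion to AE: A₁E₁ = 89950000 N, A₂E₂ = 954200 N, ΣAE = 90900000 N.
σ₁ = P·E₁/ΣAE = 18100·106000/90900000 = 21.11 MPa.

21.1 MPa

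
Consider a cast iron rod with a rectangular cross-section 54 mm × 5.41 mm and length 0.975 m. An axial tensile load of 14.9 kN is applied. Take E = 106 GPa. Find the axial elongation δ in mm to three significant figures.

A = 292.1 mm².
δ_mech = NL/(AE) = 14900·975/(292.1·106000) = 0.4691 mm.

0.469 mm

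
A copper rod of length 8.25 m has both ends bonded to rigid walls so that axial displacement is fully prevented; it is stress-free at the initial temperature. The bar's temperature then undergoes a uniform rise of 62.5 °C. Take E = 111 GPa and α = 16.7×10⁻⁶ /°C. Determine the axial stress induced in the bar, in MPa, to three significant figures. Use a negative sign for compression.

Free thermal expansion αLΔT = 16.7e-6 · 8250 · 62.5 = 8.611 mm.
The walls impose strain ε = −(8.611)/8250 = -1.0437e-03; σ = Eε = 111000 · -1.0437e-03 = -115.9 MPa.

-116 MPa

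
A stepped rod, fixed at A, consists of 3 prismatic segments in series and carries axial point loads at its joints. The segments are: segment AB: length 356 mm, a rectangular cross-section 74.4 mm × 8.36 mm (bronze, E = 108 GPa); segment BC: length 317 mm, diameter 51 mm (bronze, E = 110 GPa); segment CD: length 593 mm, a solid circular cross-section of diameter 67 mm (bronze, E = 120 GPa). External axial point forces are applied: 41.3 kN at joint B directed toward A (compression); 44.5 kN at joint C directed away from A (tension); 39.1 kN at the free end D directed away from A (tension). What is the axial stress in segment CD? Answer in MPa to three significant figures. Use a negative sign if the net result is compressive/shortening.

11.1 MPa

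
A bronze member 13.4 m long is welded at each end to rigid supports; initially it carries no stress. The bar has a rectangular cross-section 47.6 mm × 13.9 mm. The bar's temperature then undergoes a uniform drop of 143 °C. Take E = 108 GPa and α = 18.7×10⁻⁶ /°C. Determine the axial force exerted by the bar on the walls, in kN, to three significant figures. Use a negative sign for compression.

191 kN

Free thermal expansion αLΔT = 18.7e-6 · 13400 · -143 = -35.83 mm.
The walls impose strain ε = −(-35.83)/13400 = 2.6741e-03; σ = Eε = 108000 · 2.6741e-03 = 288.8 MPa.
Wall reaction R = σ·A = 288.8·661.6 = 191100 N = 191.1 kN.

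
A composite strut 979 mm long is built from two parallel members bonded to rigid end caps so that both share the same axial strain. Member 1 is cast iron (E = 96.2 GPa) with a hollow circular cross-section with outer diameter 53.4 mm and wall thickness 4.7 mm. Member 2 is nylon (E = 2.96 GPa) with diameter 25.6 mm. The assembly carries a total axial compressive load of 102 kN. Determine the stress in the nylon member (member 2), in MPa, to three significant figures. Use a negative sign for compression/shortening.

-4.27 MPa

A_1 = 719.1 mm².
A_2 = 514.7 mm².
Equal strain + equilibrium ⇒ each member carries load in proportion to AE: A₁E₁ = 69180000 N, A₂E₂ = 1524000 N, ΣAE = 70700000 N.
σ₂ = P·E₂/ΣAE = -102000·2960/70700000 = -4.271 MPa.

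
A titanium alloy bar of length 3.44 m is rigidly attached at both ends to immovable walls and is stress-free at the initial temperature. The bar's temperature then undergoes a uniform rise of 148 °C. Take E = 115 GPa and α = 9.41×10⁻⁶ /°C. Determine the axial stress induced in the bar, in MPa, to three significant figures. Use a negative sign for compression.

Free thermal expansion αLΔT = 9.41e-6 · 3440 · 148 = 4.791 mm.
The walls impose strain ε = −(4.791)/3440 = -1.3927e-03; σ = Eε = 115000 · -1.3927e-03 = -160.2 MPa.

-160 MPa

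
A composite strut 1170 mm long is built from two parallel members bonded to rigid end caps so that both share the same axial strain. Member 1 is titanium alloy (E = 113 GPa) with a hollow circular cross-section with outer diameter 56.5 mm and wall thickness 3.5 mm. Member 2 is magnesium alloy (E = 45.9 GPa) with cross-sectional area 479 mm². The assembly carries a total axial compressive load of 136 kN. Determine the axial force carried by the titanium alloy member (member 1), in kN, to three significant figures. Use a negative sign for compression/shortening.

A_1 = 582.8 mm².
Equal strain + equilibrium ⇒ each member carries load in proportion to AE: A₁E₁ = 65850000 N, A₂E₂ = 21990000 N, ΣAE = 87840000 N.
F₁ = P·A₁E₁/ΣAE = -136000·65850000/87840000 = -102000 N.

-102 kN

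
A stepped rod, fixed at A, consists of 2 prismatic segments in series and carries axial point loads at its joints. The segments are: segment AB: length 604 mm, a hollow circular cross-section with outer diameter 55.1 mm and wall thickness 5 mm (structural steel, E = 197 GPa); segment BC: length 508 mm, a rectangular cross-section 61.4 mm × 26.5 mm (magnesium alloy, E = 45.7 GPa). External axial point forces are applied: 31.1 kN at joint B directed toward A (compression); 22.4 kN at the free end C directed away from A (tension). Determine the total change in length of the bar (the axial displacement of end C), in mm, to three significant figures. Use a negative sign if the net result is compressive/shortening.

Internal axial forces (sectioning from the free end, tension +): N_BC = 22.4 kN, N_AB = -8.7 kN.
A_AB = 787 mm².
A_BC = 1627 mm².
δ_AB = -8700·604/(787·197000) = -0.03389 mm
δ_BC = 22400·508/(1627·45700) = 0.153 mm
δ = Σδ_i = 0.1191 mm.

0.119 mm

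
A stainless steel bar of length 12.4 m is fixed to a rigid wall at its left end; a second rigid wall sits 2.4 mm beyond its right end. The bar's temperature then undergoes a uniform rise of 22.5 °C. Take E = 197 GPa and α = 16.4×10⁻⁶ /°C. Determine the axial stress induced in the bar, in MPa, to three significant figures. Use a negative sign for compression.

-34.6 MPa

Free thermal expansion αLΔT = 16.4e-6 · 12400 · 22.5 = 4.576 mm.
The walls engage after the gap closes; constrained expansion = 4.576 − 2.4 = 2.176 mm.
The walls impose strain ε = −(2.176)/12400 = -1.7545e-04; σ = Eε = 197000 · -1.7545e-04 = -34.56 MPa.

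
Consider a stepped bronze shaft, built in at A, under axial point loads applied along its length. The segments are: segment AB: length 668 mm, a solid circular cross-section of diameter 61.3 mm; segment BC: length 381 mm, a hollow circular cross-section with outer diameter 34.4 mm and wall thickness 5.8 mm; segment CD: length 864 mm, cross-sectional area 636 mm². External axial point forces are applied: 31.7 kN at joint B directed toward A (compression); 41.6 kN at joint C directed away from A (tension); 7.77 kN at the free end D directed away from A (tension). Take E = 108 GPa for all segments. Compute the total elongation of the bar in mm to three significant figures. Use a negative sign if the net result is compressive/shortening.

Internal axial forces (sectioning from the free end, tension +): N_CD = 7.77 kN, N_BC = 49.37 kN, N_AB = 17.67 kN.
A_AB = 2951 mm².
A_BC = 521.1 mm².
δ_AB = 17670·668/(2951·108000) = 0.03703 mm
δ_BC = 49370·381/(521.1·108000) = 0.3342 mm
δ_CD = 7770·864/(636·108000) = 0.09774 mm
δ = Σδ_i = 0.469 mm.

0.469 mm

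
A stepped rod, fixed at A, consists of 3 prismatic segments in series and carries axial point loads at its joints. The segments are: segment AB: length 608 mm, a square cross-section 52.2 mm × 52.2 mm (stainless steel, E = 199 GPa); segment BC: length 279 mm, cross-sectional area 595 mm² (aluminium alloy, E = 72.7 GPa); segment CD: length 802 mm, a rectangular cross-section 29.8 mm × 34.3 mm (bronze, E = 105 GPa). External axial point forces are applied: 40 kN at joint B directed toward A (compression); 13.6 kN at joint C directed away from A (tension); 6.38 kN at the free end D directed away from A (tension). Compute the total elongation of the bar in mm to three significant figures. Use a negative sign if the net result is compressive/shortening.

Internal axial forces (sectioning from the free end, tension +): N_CD = 6.38 kN, N_BC = 19.98 kN, N_AB = -20.02 kN.
A_AB = 2725 mm².
A_CD = 1022 mm².
δ_AB = -20020·608/(2725·199000) = -0.02245 mm
δ_BC = 19980·279/(595·72700) = 0.1289 mm
δ_CD = 6380·802/(1022·105000) = 0.04768 mm
δ = Σδ_i = 0.1541 mm.

0.154 mm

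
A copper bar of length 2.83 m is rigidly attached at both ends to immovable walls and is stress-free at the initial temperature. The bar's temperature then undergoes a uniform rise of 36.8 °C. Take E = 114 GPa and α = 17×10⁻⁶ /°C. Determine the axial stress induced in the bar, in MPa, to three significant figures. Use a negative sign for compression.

-71.3 MPa

Free thermal expansion αLΔT = 17e-6 · 2830 · 36.8 = 1.77 mm.
The walls impose strain ε = −(1.77)/2830 = -6.2560e-04; σ = Eε = 114000 · -6.2560e-04 = -71.32 MPa.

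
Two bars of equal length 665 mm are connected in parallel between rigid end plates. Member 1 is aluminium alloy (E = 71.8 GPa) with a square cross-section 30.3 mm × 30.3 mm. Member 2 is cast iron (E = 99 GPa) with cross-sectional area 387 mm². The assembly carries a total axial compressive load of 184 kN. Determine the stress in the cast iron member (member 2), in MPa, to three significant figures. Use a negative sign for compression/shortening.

-175 MPa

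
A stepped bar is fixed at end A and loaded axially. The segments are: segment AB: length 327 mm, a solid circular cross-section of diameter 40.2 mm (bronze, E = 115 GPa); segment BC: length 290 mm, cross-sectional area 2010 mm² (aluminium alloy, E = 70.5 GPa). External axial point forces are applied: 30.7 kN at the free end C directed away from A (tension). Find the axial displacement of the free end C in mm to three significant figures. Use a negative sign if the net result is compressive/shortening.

0.132 mm

Internal axial forces (sectioning from the free end, tension +): N_BC = 30.7 kN, N_AB = 30.7 kN.
A_AB = 1269 mm².
δ_AB = 30700·327/(1269·115000) = 0.06878 mm
δ_BC = 30700·290/(2010·70500) = 0.06283 mm
δ = Σδ_i = 0.1316 mm.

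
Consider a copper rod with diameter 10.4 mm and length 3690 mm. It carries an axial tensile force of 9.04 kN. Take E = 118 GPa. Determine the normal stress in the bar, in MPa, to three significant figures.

A = 84.95 mm².
σ = N/A = 9040/84.95 = 106.4 MPa.

106 MPa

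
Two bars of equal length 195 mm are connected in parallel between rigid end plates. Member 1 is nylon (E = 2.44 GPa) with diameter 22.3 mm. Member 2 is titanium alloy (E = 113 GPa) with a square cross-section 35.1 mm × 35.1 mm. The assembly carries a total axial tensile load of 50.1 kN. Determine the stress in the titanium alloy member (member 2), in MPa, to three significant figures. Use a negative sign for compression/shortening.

A_1 = 390.6 mm².
A_2 = 1232 mm².
Equal strain + equilibrium ⇒ each member carries load in proportion to AE: A₁E₁ = 953000 N, A₂E₂ = 139200000 N, ΣAE = 140200000 N.
σ₂ = P·E₂/ΣAE = 50100·113000/140200000 = 40.39 MPa.

40.4 MPa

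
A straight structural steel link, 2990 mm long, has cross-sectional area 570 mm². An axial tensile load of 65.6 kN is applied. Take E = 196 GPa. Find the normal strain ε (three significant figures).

σ = N/A = 115.1 MPa; ε = σ/E = 115.1/196000 = 5.872e-04.

5.87e-04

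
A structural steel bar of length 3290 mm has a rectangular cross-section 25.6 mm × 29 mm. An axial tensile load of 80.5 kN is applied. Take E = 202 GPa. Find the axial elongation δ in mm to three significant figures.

1.77 mm

A = 742.4 mm².
δ_mech = NL/(AE) = 80500·3290/(742.4·202000) = 1.766 mm.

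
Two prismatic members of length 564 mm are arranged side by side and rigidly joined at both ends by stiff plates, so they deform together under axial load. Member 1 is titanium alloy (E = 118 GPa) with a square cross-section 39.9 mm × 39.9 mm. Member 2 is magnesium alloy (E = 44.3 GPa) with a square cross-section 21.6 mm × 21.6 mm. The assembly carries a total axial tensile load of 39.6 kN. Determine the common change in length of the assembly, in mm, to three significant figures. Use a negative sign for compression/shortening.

0.107 mm

A_1 = 1592 mm².
A_2 = 466.6 mm².
Equal strain + equilibrium ⇒ each member carries load in proportion to AE: A₁E₁ = 187900000 N, A₂E₂ = 20670000 N, ΣAE = 208500000 N.
δ = PL/ΣAE = 39600·564/208500000 = 0.1071 mm.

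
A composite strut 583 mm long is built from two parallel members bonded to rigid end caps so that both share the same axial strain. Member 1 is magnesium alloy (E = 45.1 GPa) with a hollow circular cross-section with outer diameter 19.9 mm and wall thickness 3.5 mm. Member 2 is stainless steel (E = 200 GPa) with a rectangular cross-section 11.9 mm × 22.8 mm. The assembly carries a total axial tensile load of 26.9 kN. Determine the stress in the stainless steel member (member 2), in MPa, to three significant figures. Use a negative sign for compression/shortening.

86.2 MPa

A_1 = 180.3 mm².
A_2 = 271.3 mm².
Equal strain + equilibrium ⇒ each member carries load in proportion to AE: A₁E₁ = 8133000 N, A₂E₂ = 54260000 N, ΣAE = 62400000 N.
σ₂ = P·E₂/ΣAE = 26900·200000/62400000 = 86.22 MPa.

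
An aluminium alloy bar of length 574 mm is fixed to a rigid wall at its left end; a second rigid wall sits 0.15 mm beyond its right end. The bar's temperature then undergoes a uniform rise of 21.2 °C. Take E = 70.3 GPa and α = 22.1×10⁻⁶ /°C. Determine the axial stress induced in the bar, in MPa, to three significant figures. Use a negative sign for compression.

-14.6 MPa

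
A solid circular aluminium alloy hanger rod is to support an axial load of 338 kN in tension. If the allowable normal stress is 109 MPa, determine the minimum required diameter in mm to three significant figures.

62.8 mm

Required area A ≥ P/σ_allow = 338000/109 = 3101 mm².
For a solid circular section, d ≥ √(4A/π) = 62.83 mm.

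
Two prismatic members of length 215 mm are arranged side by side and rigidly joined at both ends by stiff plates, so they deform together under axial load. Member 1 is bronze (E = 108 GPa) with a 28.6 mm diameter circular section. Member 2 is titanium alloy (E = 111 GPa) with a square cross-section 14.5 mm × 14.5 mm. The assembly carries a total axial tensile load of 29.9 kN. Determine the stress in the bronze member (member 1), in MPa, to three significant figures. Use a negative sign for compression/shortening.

A_1 = 642.4 mm².
A_2 = 210.2 mm².
Equal strain + equilibrium ⇒ each member carries load in proportion to AE: A₁E₁ = 69380000 N, A₂E₂ = 23340000 N, ΣAE = 92720000 N.
σ₁ = P·E₁/ΣAE = 29900·108000/92720000 = 34.83 MPa.

34.8 MPa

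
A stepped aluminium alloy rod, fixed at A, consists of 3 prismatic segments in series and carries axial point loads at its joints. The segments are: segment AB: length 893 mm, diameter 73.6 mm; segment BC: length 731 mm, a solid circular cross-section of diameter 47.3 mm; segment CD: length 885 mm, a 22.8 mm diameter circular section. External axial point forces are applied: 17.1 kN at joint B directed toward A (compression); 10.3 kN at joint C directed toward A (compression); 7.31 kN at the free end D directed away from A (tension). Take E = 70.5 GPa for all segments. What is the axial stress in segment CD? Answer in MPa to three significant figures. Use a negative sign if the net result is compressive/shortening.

Internal axial forces (sectioning from the free end, tension +): N_CD = 7.31 kN, N_BC = -2.99 kN, N_AB = -20.09 kN.
A_CD = 408.3 mm².
σ_CD = N_CD/A_CD = 7310/408.3 = 17.9 MPa.

17.9 MPa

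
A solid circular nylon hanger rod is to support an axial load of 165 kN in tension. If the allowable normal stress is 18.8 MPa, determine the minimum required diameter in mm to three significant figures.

Required area A ≥ P/σ_allow = 165000/18.8 = 8777 mm².
For a solid circular section, d ≥ √(4A/π) = 105.7 mm.

106 mm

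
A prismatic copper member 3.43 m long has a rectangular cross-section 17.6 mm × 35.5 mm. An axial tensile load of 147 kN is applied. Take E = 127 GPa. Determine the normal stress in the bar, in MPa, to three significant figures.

235 MPa

A = 624.8 mm².
σ = N/A = 147000/624.8 = 235.3 MPa.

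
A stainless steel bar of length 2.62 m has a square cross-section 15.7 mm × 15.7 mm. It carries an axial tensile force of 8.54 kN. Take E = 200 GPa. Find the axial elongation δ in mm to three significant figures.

A = 246.5 mm².
δ_mech = NL/(AE) = 8540·2620/(246.5·200000) = 0.4539 mm.

0.454 mm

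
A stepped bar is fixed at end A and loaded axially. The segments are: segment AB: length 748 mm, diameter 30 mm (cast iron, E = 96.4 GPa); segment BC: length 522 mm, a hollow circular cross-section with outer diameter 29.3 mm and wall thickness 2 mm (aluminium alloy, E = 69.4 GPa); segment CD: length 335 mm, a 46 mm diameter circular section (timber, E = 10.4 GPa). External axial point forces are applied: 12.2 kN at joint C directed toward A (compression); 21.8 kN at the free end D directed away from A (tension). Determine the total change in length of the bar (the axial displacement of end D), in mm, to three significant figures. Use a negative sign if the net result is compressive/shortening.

Internal axial forces (sectioning from the free end, tension +): N_CD = 21.8 kN, N_BC = 9.6 kN, N_AB = 9.6 kN.
A_AB = 706.9 mm².
A_BC = 171.5 mm².
A_CD = 1662 mm².
δ_AB = 9600·748/(706.9·96400) = 0.1054 mm
δ_BC = 9600·522/(171.5·69400) = 0.421 mm
δ_CD = 21800·335/(1662·10400) = 0.4225 mm
δ = Σδ_i = 0.9489 mm.

0.949 mm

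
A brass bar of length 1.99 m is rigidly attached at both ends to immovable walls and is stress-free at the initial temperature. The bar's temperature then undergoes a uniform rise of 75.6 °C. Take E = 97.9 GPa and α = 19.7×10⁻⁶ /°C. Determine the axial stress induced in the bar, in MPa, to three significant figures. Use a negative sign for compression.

Free thermal expansion αLΔT = 19.7e-6 · 1990 · 75.6 = 2.964 mm.
The walls impose strain ε = −(2.964)/1990 = -1.4893e-03; σ = Eε = 97900 · -1.4893e-03 = -145.8 MPa.

-146 MPa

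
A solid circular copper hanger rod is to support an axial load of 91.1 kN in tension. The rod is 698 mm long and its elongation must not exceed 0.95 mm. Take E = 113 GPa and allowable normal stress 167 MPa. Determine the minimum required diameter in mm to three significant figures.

27.5 mm

Required area A ≥ P/σ_allow = 91100/167 = 545.5 mm².
For a solid circular section, d ≥ √(4A/π) = 26.35 mm.
Elongation limit: A ≥ PL/(Eδ_allow) = 91100·698/(113000·0.95) = 592.3 mm² ⇒ d ≥ 27.46 mm.
The elongation limit governs.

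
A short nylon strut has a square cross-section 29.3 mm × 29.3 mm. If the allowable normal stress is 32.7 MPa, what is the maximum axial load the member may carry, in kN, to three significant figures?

A = 858.5 mm².
P_max = σ_allow · A = 32.7 · 858.5 = 28070 N = 28.07 kN.

28.1 kN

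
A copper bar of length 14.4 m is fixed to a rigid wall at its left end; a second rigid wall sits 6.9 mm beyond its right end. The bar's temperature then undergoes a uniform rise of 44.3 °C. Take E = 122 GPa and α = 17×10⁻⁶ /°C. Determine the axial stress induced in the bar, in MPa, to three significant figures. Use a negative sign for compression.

-33.4 MPa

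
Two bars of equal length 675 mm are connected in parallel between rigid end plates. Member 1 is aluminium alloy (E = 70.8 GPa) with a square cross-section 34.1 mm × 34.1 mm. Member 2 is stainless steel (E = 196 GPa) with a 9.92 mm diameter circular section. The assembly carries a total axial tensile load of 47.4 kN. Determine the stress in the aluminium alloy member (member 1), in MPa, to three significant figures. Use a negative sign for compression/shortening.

A_1 = 1163 mm².
A_2 = 77.29 mm².
Equal strain + equilibrium ⇒ each member carries load in proportion to AE: A₁E₁ = 82330000 N, A₂E₂ = 15150000 N, ΣAE = 97480000 N.
σ₁ = P·E₁/ΣAE = 47400·70800/97480000 = 34.43 MPa.

34.4 MPa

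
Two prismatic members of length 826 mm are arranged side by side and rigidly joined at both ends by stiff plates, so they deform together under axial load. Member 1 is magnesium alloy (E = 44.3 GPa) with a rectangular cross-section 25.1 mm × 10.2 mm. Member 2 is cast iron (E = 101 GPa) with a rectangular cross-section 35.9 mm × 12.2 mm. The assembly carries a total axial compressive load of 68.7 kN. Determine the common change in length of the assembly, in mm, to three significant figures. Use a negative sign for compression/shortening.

-1.02 mm

A_1 = 256 mm².
A_2 = 438 mm².
Equal strain + equilibrium ⇒ each member carries load in proportion to AE: A₁E₁ = 11340000 N, A₂E₂ = 44240000 N, ΣAE = 55580000 N.
δ = PL/ΣAE = -68700·826/55580000 = -1.021 mm.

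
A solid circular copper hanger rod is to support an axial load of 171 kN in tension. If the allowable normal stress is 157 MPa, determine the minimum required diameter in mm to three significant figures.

37.2 mm

Required area A ≥ P/σ_allow = 171000/157 = 1089 mm².
For a solid circular section, d ≥ √(4A/π) = 37.24 mm.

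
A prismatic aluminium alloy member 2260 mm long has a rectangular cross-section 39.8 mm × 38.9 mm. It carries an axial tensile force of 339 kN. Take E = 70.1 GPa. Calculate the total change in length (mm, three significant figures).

7.06 mm

A = 1548 mm².
δ_mech = NL/(AE) = 339000·2260/(1548·70100) = 7.059 mm.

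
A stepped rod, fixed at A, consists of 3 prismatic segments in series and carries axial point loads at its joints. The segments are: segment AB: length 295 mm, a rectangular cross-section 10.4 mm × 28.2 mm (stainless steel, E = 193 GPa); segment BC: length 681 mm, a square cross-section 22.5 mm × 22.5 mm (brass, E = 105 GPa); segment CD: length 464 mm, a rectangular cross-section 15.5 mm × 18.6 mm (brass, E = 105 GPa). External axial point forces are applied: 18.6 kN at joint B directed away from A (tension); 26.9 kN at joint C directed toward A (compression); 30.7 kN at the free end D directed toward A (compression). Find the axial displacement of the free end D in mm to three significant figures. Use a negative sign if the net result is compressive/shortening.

-1.41 mm

Internal axial forces (sectioning from the free end, tension +): N_CD = -30.7 kN, N_BC = -57.6 kN, N_AB = -39 kN.
A_AB = 293.3 mm².
A_BC = 506.2 mm².
A_CD = 288.3 mm².
δ_AB = -39000·295/(293.3·193000) = -0.2033 mm
δ_BC = -57600·681/(506.2·105000) = -0.7379 mm
δ_CD = -30700·464/(288.3·105000) = -0.4706 mm
δ = Σδ_i = -1.412 mm.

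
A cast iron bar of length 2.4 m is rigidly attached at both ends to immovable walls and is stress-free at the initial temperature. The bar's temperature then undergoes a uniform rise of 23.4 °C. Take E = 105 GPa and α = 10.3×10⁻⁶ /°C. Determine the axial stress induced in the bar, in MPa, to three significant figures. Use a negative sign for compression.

Free thermal expansion αLΔT = 10.3e-6 · 2400 · 23.4 = 0.5784 mm.
The walls impose strain ε = −(0.5784)/2400 = -2.4102e-04; σ = Eε = 105000 · -2.4102e-04 = -25.31 MPa.

-25.3 MPa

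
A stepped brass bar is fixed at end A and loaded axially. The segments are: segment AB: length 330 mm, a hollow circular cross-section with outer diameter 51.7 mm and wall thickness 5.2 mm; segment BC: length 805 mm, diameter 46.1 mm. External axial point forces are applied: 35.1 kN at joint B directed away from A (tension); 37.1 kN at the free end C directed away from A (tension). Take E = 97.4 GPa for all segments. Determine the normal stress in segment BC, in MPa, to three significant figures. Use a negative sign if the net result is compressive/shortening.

22.2 MPa

Internal axial forces (sectioning from the free end, tension +): N_BC = 37.1 kN, N_AB = 72.2 kN.
A_BC = 1669 mm².
σ_BC = N_BC/A_BC = 37100/1669 = 22.23 MPa.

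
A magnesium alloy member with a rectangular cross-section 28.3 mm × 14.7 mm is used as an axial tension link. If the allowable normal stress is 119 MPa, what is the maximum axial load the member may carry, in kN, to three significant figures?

49.5 kN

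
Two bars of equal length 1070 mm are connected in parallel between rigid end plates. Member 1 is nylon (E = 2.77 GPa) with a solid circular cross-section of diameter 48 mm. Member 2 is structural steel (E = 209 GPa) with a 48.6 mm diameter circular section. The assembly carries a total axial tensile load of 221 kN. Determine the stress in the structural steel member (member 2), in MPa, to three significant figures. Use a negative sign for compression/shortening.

118 MPa

A_1 = 1810 mm².
A_2 = 1855 mm².
Equal strain + equilibrium ⇒ each member carries load in proportion to AE: A₁E₁ = 5012000 N, A₂E₂ = 387700000 N, ΣAE = 392700000 N.
σ₂ = P·E₂/ΣAE = 221000·209000/392700000 = 117.6 MPa.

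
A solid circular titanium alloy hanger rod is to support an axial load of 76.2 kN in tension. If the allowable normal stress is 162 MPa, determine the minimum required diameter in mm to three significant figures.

24.5 mm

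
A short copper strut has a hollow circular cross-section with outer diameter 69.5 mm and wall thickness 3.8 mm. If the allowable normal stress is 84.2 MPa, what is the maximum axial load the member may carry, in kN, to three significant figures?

A = 784.3 mm².
P_max = σ_allow · A = 84.2 · 784.3 = 66040 N = 66.04 kN.

66.0 kN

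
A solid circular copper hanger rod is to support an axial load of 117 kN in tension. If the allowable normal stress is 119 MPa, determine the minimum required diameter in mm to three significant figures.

35.4 mm

Required area A ≥ P/σ_allow = 117000/119 = 983.2 mm².
For a solid circular section, d ≥ √(4A/π) = 35.38 mm.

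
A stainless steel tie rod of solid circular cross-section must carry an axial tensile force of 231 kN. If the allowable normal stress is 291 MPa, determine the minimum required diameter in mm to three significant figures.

Required area A ≥ P/σ_allow = 231000/291 = 793.8 mm².
For a solid circular section, d ≥ √(4A/π) = 31.79 mm.

31.8 mm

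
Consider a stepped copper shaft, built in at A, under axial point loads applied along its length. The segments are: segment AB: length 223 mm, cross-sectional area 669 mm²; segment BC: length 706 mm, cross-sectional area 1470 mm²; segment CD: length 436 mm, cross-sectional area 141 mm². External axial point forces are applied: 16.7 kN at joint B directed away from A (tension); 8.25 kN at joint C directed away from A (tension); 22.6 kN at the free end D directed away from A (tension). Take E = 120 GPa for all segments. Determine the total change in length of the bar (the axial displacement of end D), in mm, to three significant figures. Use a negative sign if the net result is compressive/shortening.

0.838 mm

Internal axial forces (sectioning from the free end, tension +): N_CD = 22.6 kN, N_BC = 30.85 kN, N_AB = 47.55 kN.
δ_AB = 47550·223/(669·120000) = 0.1321 mm
δ_BC = 30850·706/(1470·120000) = 0.1235 mm
δ_CD = 22600·436/(141·120000) = 0.5824 mm
δ = Σδ_i = 0.8379 mm.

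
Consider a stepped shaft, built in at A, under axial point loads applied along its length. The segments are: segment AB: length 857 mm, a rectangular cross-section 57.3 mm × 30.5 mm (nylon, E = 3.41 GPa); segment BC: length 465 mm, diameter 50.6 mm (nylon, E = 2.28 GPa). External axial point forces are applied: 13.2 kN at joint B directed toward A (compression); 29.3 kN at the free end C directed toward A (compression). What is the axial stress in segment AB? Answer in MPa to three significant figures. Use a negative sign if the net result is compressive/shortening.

-24.3 MPa

Internal axial forces (sectioning from the free end, tension +): N_BC = -29.3 kN, N_AB = -42.5 kN.
A_AB = 1748 mm².
σ_AB = N_AB/A_AB = -42500/1748 = -24.32 MPa.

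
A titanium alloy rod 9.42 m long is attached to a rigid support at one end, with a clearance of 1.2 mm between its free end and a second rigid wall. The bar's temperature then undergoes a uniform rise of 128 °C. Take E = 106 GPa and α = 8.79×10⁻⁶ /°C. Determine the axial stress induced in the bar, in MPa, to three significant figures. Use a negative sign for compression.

-106 MPa

Free thermal expansion αLΔT = 8.79e-6 · 9420 · 128 = 10.6 mm.
The walls engage after the gap closes; constrained expansion = 10.6 − 1.2 = 9.399 mm.
The walls impose strain ε = −(9.399)/9420 = -9.9773e-04; σ = Eε = 106000 · -9.9773e-04 = -105.8 MPa.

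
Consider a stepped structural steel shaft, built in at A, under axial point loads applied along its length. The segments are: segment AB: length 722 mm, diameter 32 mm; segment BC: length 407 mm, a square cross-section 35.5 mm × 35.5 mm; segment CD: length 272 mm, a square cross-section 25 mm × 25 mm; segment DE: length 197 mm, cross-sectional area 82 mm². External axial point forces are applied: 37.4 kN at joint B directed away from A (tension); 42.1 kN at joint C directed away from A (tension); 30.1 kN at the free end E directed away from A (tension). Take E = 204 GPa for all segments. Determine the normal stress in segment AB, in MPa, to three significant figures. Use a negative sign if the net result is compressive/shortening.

Internal axial forces (sectioning from the free end, tension +): N_DE = 30.1 kN, N_CD = 30.1 kN, N_BC = 72.2 kN, N_AB = 109.6 kN.
A_AB = 804.2 mm².
σ_AB = N_AB/A_AB = 109600/804.2 = 136.3 MPa.

136 MPa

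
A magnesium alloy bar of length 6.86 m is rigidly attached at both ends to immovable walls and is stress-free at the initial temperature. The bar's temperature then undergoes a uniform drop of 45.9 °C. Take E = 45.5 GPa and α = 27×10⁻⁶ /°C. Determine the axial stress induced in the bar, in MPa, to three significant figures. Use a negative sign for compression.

56.4 MPa

Free thermal expansion αLΔT = 27e-6 · 6860 · -45.9 = -8.502 mm.
The walls impose strain ε = −(-8.502)/6860 = 1.2393e-03; σ = Eε = 45500 · 1.2393e-03 = 56.39 MPa.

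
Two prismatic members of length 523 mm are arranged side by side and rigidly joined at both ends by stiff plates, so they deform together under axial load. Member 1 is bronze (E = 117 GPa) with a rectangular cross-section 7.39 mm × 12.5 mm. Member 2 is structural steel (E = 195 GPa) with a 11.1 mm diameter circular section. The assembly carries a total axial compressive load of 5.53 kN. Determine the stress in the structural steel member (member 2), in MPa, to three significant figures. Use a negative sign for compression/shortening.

-36.3 MPa

A_1 = 92.38 mm².
A_2 = 96.77 mm².
Equal strain + equilibrium ⇒ each member carries load in proportion to AE: A₁E₁ = 10810000 N, A₂E₂ = 18870000 N, ΣAE = 29680000 N.
σ₂ = P·E₂/ΣAE = -5530·195000/29680000 = -36.34 MPa.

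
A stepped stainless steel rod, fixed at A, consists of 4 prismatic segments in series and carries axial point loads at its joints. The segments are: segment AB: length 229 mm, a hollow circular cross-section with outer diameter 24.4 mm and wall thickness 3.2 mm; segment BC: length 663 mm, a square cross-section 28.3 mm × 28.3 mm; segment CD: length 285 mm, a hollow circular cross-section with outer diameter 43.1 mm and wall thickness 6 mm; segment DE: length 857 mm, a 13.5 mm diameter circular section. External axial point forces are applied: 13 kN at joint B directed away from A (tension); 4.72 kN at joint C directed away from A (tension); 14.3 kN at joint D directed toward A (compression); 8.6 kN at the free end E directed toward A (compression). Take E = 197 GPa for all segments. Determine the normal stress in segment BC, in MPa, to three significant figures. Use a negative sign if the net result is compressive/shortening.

-22.7 MPa

Internal axial forces (sectioning from the free end, tension +): N_DE = -8.6 kN, N_CD = -22.9 kN, N_BC = -18.18 kN, N_AB = -5.18 kN.
A_BC = 800.9 mm².
σ_BC = N_BC/A_BC = -18180/800.9 = -22.7 MPa.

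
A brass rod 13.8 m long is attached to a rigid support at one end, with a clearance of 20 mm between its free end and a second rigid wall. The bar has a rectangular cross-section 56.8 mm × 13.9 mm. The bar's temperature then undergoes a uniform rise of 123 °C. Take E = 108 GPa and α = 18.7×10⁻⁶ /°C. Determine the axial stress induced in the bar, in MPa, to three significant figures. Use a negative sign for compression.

Free thermal expansion αLΔT = 18.7e-6 · 13800 · 123 = 31.74 mm.
The walls engage after the gap closes; constrained expansion = 31.74 − 20 = 11.74 mm.
The walls impose strain ε = −(11.74)/13800 = -8.5082e-04; σ = Eε = 108000 · -8.5082e-04 = -91.89 MPa.

-91.9 MPa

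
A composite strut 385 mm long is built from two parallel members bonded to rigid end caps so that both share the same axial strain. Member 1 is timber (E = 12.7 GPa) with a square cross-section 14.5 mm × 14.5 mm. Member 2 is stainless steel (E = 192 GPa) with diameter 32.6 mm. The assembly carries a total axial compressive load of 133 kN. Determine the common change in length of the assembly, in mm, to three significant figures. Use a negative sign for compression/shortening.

-0.314 mm

A_1 = 210.2 mm².
A_2 = 834.7 mm².
Equal strain + equilibrium ⇒ each member carries load in proportion to AE: A₁E₁ = 2670000 N, A₂E₂ = 160300000 N, ΣAE = 162900000 N.
δ = PL/ΣAE = -133000·385/162900000 = -0.3143 mm.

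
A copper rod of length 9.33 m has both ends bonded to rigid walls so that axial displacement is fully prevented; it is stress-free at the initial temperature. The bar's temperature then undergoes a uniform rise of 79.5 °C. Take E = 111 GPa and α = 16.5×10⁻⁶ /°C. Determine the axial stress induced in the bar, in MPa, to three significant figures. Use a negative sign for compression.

Free thermal expansion αLΔT = 16.5e-6 · 9330 · 79.5 = 12.24 mm.
The walls impose strain ε = −(12.24)/9330 = -1.3117e-03; σ = Eε = 111000 · -1.3117e-03 = -145.6 MPa.

-146 MPa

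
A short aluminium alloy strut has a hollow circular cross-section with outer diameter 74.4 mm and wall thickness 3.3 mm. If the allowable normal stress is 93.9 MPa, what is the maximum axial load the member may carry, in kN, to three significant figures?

69.2 kN

A = 737.1 mm².
P_max = σ_allow · A = 93.9 · 737.1 = 69210 N = 69.21 kN.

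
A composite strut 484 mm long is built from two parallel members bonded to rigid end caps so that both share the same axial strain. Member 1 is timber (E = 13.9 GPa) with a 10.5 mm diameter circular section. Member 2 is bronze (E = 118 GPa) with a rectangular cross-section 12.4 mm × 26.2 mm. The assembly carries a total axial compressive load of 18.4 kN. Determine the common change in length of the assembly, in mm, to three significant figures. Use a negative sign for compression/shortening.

A_1 = 86.59 mm².
A_2 = 324.9 mm².
Equal strain + equilibrium ⇒ each member carries load in proportion to AE: A₁E₁ = 1204000 N, A₂E₂ = 38340000 N, ΣAE = 39540000 N.
δ = PL/ΣAE = -18400·484/39540000 = -0.2252 mm.

-0.225 mm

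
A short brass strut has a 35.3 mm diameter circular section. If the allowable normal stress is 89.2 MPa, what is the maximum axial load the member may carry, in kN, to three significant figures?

87.3 kN

A = 978.7 mm².
P_max = σ_allow · A = 89.2 · 978.7 = 87300 N = 87.3 kN.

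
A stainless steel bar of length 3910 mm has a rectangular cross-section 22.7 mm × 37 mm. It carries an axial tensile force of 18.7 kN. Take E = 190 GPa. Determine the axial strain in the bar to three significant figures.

A = 839.9 mm².
σ = N/A = 22.26 MPa; ε = σ/E = 22.26/190000 = 1.172e-04.

1.17e-04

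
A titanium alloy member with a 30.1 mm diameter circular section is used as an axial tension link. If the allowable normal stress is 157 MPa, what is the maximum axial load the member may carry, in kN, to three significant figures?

A = 711.6 mm².
P_max = σ_allow · A = 157 · 711.6 = 111700 N = 111.7 kN.

112 kN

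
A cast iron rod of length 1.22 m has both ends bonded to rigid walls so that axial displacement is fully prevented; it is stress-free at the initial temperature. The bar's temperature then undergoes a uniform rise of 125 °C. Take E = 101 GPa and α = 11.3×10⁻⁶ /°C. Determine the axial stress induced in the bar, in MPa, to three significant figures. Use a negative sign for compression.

Free thermal expansion αLΔT = 11.3e-6 · 1220 · 125 = 1.723 mm.
The walls impose strain ε = −(1.723)/1220 = -1.4125e-03; σ = Eε = 101000 · -1.4125e-03 = -142.7 MPa.

-143 MPa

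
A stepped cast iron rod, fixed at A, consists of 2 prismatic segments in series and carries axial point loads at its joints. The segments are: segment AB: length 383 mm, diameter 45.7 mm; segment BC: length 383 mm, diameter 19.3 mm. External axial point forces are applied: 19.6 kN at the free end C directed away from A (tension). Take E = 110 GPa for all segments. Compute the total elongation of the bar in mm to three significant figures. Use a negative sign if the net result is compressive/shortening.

0.275 mm

Internal axial forces (sectioning from the free end, tension +): N_BC = 19.6 kN, N_AB = 19.6 kN.
A_AB = 1640 mm².
A_BC = 292.6 mm².
δ_AB = 19600·383/(1640·110000) = 0.0416 mm
δ_BC = 19600·383/(292.6·110000) = 0.2333 mm
δ = Σδ_i = 0.2749 mm.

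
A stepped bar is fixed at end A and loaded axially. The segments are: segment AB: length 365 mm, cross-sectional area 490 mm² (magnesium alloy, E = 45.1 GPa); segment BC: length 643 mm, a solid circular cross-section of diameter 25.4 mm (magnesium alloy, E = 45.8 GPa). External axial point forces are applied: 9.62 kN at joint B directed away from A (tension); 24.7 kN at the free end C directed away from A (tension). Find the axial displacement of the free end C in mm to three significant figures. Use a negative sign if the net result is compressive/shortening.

1.25 mm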